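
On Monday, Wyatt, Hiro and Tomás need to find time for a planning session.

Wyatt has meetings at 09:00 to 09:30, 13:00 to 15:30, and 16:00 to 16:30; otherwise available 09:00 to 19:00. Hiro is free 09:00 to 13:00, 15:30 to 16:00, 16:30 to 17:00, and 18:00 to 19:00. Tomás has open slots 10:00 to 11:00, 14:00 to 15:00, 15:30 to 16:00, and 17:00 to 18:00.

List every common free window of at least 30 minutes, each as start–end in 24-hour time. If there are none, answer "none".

Wyatt free within 09:00–19:00: 09:30–13:00, 15:30–16:00, 16:30–19:00.
Wyatt ∩ Hiro: 09:30–13:00, 15:30–16:00, 16:30–17:00, 18:00–19:00.
Wyatt ∩ Hiro ∩ Tomás: 10:00–11:00, 15:30–16:00.
Windows ≥ 30 min: 10:00–11:00, 15:30–16:00.

10:00–11:00, 15:30–16:00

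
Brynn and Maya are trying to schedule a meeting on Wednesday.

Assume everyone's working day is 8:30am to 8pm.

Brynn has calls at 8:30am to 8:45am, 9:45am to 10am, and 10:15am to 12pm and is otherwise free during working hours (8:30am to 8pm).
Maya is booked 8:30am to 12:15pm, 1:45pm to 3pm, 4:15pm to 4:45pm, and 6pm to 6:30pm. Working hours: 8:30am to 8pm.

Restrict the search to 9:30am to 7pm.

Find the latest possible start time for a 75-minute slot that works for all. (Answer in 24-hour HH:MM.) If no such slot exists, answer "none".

Brynn free within 08:30–20:00: 08:45–09:45, 10:00–10:15, 12:00–20:00.
Maya free within 08:30–20:00: 12:15–13:45, 15:00–16:15, 16:45–18:00, 18:30–20:00.
Brynn ∩ Maya: 12:15–13:45, 15:00–16:15, 16:45–18:00, 18:30–20:00.
Restricted to 09:30–19:00: 12:15–13:45, 15:00–16:15, 16:45–18:00, 18:30–19:00.
Windows ≥ 75 min: 12:15–13:45, 15:00–16:15, 16:45–18:00.
Latest start in the last window 16:45–18:00 is 18:00 − 75 min = 16:45.

16:45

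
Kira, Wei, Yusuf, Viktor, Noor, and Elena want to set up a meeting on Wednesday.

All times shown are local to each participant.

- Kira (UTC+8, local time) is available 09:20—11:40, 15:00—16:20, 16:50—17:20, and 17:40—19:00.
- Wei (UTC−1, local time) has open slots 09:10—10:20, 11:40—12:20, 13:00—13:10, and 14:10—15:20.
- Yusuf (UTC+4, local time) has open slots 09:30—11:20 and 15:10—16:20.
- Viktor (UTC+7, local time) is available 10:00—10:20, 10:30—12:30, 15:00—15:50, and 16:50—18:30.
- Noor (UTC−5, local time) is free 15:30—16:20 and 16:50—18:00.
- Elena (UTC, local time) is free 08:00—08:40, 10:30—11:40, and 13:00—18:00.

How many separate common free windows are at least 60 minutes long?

0

Kira → UTC: 01:20–03:40, 07:00–08:20, 08:50–09:20, 09:40–11:00.
Wei → UTC: 10:10–11:20, 12:40–13:20, 14:00–14:10, 15:10–16:20.
Yusuf → UTC: 05:30–07:20, 11:10–12:20.
Viktor → UTC: 03:00–03:20, 03:30–05:30, 08:00–08:50, 09:50–11:30.
Noor → UTC: 20:30–21:20, 21:50–23:00.
Elena → UTC: 08:00–08:40, 10:30–11:40, 13:00–18:00.
Kira ∩ Wei: 10:10–11:00.
Kira ∩ Wei ∩ Yusuf: (none).
Kira ∩ Wei ∩ Yusuf ∩ Viktor: (none).
Kira ∩ Wei ∩ Yusuf ∩ Viktor ∩ Noor: (none).
Kira ∩ Wei ∩ Yusuf ∩ Viktor ∩ Noor ∩ Elena: (none).
Windows ≥ 60 min: (none).
That's 0 windows.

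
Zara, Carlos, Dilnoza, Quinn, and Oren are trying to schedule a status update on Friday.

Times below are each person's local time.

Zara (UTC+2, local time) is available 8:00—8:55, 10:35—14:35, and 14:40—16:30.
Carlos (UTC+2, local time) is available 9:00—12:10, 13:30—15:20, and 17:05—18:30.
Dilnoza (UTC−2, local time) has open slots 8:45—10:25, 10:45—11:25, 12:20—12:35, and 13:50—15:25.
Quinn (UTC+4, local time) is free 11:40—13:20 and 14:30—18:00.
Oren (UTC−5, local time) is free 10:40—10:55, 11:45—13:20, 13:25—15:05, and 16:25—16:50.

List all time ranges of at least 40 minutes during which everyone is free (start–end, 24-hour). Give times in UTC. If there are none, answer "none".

none

Zara → UTC: 06:00–06:55, 08:35–12:35, 12:40–14:30.
Carlos → UTC: 07:00–10:10, 11:30–13:20, 15:05–16:30.
Dilnoza → UTC: 10:45–12:25, 12:45–13:25, 14:20–14:35, 15:50–17:25.
Quinn → UTC: 07:40–09:20, 10:30–14:00.
Oren → UTC: 15:40–15:55, 16:45–18:20, 18:25–20:05, 21:25–21:50.
Zara ∩ Carlos: 08:35–10:10, 11:30–12:35, 12:40–13:20.
Zara ∩ Carlos ∩ Dilnoza: 11:30–12:25, 12:45–13:20.
Zara ∩ Carlos ∩ Dilnoza ∩ Quinn: 11:30–12:25, 12:45–13:20.
Zara ∩ Carlos ∩ Dilnoza ∩ Quinn ∩ Oren: (none).
Windows ≥ 40 min: (none).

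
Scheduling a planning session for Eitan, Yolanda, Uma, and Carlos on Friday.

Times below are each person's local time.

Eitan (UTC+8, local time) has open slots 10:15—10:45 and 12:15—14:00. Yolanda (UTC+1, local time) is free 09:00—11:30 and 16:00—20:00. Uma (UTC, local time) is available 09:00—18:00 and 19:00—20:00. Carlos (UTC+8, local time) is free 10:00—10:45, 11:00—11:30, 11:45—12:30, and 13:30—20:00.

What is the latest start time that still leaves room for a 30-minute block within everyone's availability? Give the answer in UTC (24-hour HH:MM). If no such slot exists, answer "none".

Eitan → UTC: 02:15–02:45, 04:15–06:00.
Yolanda → UTC: 08:00–10:30, 15:00–19:00.
Uma → UTC: 09:00–18:00, 19:00–20:00.
Carlos → UTC: 02:00–02:45, 03:00–03:30, 03:45–04:30, 05:30–12:00.
Eitan ∩ Yolanda: (none).
Eitan ∩ Yolanda ∩ Uma: (none).
Eitan ∩ Yolanda ∩ Uma ∩ Carlos: (none).
Windows ≥ 30 min: (none).

none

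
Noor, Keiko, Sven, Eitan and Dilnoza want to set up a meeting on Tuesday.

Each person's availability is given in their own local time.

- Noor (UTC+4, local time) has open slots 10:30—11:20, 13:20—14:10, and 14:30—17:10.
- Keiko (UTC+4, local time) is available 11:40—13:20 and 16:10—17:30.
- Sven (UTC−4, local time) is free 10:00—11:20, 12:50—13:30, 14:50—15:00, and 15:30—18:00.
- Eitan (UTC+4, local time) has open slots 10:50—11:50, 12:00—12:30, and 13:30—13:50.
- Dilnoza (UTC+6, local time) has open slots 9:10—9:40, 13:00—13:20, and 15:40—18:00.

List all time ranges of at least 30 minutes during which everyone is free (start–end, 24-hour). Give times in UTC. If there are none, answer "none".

none

Noor → UTC: 06:30–07:20, 09:20–10:10, 10:30–13:10.
Keiko → UTC: 07:40–09:20, 12:10–13:30.
Sven → UTC: 14:00–15:20, 16:50–17:30, 18:50–19:00, 19:30–22:00.
Eitan → UTC: 06:50–07:50, 08:00–08:30, 09:30–09:50.
Dilnoza → UTC: 03:10–03:40, 07:00–07:20, 09:40–12:00.
Noor ∩ Keiko: 12:10–13:10.
Noor ∩ Keiko ∩ Sven: (none).
Noor ∩ Keiko ∩ Sven ∩ Eitan: (none).
Noor ∩ Keiko ∩ Sven ∩ Eitan ∩ Dilnoza: (none).
Windows ≥ 30 min: (none).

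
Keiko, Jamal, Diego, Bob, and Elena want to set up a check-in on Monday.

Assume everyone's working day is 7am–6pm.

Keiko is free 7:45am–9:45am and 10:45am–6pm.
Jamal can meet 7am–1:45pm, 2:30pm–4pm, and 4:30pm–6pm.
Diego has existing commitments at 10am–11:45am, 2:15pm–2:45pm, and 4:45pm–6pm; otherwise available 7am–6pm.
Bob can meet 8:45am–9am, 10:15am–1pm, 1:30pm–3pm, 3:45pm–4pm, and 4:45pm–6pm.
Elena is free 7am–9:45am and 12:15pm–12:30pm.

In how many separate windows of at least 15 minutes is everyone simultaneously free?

2

Diego free within 07:00–18:00: 07:00–10:00, 11:45–14:15, 14:45–16:45.
Keiko ∩ Jamal: 07:45–09:45, 10:45–13:45, 14:30–16:00, 16:30–18:00.
Keiko ∩ Jamal ∩ Diego: 07:45–09:45, 11:45–13:45, 14:45–16:00, 16:30–16:45.
Keiko ∩ Jamal ∩ Diego ∩ Bob: 08:45–09:00, 11:45–13:00, 13:30–13:45, 14:45–15:00, 15:45–16:00.
Keiko ∩ Jamal ∩ Diego ∩ Bob ∩ Elena: 08:45–09:00, 12:15–12:30.
Windows ≥ 15 min: 08:45–09:00, 12:15–12:30.
That's 2 windows.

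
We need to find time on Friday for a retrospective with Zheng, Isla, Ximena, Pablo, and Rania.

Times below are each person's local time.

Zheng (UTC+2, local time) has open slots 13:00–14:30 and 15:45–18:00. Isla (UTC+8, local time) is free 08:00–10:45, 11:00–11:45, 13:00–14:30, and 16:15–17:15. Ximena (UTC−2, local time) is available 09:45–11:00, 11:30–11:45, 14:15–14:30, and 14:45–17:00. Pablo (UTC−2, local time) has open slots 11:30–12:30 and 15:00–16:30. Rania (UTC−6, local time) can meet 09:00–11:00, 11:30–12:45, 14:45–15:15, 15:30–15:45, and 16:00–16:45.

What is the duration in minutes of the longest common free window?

Zheng → UTC: 11:00–12:30, 13:45–16:00.
Isla → UTC: 00:00–02:45, 03:00–03:45, 05:00–06:30, 08:15–09:15.
Ximena → UTC: 11:45–13:00, 13:30–13:45, 16:15–16:30, 16:45–19:00.
Pablo → UTC: 13:30–14:30, 17:00–18:30.
Rania → UTC: 15:00–17:00, 17:30–18:45, 20:45–21:15, 21:30–21:45, 22:00–22:45.
Zheng ∩ Isla: (none).
Zheng ∩ Isla ∩ Ximena: (none).
Zheng ∩ Isla ∩ Ximena ∩ Pablo: (none).
Zheng ∩ Isla ∩ Ximena ∩ Pablo ∩ Rania: (none).
No common window.

0 minutes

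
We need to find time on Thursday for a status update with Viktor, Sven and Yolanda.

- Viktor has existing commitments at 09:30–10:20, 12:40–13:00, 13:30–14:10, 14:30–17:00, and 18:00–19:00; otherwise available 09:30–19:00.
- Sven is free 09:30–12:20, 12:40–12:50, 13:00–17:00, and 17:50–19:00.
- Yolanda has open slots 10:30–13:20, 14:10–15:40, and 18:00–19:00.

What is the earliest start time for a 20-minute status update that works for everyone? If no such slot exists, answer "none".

10:30

Viktor free within 09:30–19:00: 10:20–12:40, 13:00–13:30, 14:10–14:30, 17:00–18:00.
Viktor ∩ Sven: 10:20–12:20, 13:00–13:30, 14:10–14:30, 17:50–18:00.
Viktor ∩ Sven ∩ Yolanda: 10:30–12:20, 13:00–13:20, 14:10–14:30.
Windows ≥ 20 min: 10:30–12:20, 13:00–13:20, 14:10–14:30.
Earliest such window starts at 10:30.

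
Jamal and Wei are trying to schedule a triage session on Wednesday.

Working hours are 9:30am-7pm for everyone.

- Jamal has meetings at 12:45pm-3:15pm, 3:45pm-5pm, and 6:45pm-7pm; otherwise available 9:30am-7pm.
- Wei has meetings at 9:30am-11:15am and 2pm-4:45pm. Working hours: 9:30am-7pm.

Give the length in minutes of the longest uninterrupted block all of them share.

105 minutes

Jamal free within 09:30–19:00: 09:30–12:45, 15:15–15:45, 17:00–18:45.
Wei free within 09:30–19:00: 11:15–14:00, 16:45–19:00.
Jamal ∩ Wei: 11:15–12:45, 17:00–18:45.
Common window lengths: 90, 105 min; longest is 105.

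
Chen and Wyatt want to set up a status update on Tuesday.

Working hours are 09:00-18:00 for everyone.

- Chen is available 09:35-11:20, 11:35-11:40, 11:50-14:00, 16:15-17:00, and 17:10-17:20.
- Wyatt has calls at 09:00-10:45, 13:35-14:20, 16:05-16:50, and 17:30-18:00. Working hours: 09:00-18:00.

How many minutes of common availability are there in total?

Wyatt free within 09:00–18:00: 10:45–13:35, 14:20–16:05, 16:50–17:30.
Chen ∩ Wyatt: 10:45–11:20, 11:35–11:40, 11:50–13:35, 16:50–17:00, 17:10–17:20.
Total common minutes: 35 + 5 + 105 + 10 + 10 = 165.

165 minutes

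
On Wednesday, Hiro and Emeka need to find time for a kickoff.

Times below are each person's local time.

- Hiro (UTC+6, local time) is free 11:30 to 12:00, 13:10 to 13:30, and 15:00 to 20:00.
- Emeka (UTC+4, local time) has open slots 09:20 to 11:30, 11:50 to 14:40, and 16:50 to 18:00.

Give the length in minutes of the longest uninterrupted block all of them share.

100 minutes

Hiro → UTC: 05:30–06:00, 07:10–07:30, 09:00–14:00.
Emeka → UTC: 05:20–07:30, 07:50–10:40, 12:50–14:00.
Hiro ∩ Emeka: 05:30–06:00, 07:10–07:30, 09:00–10:40, 12:50–14:00.
Common window lengths: 30, 20, 100, 70 min; longest is 100.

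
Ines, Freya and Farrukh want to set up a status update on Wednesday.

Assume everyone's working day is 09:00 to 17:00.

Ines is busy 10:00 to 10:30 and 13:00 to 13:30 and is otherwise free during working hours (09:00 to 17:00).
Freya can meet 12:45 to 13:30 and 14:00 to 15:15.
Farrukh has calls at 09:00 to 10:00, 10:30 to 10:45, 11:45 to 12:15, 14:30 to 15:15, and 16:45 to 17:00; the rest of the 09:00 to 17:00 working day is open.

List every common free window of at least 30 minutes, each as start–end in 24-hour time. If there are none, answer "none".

Ines free within 09:00–17:00: 09:00–10:00, 10:30–13:00, 13:30–17:00.
Farrukh free within 09:00–17:00: 10:00–10:30, 10:45–11:45, 12:15–14:30, 15:15–16:45.
Ines ∩ Freya: 12:45–13:00, 14:00–15:15.
Ines ∩ Freya ∩ Farrukh: 12:45–13:00, 14:00–14:30.
Windows ≥ 30 min: 14:00–14:30.

14:00–14:30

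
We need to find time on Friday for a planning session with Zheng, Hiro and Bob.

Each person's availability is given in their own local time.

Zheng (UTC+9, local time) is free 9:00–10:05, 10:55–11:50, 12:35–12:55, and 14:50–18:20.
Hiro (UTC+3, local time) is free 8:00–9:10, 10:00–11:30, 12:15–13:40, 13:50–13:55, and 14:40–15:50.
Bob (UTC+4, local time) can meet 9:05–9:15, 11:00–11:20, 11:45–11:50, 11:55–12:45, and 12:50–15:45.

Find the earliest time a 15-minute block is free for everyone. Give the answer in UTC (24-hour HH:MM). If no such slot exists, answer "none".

07:00

Zheng → UTC: 00:00–01:05, 01:55–02:50, 03:35–03:55, 05:50–09:20.
Hiro → UTC: 05:00–06:10, 07:00–08:30, 09:15–10:40, 10:50–10:55, 11:40–12:50.
Bob → UTC: 05:05–05:15, 07:00–07:20, 07:45–07:50, 07:55–08:45, 08:50–11:45.
Zheng ∩ Hiro: 05:50–06:10, 07:00–08:30, 09:15–09:20.
Zheng ∩ Hiro ∩ Bob: 07:00–07:20, 07:45–07:50, 07:55–08:30, 09:15–09:20.
Windows ≥ 15 min: 07:00–07:20, 07:55–08:30.
Earliest such window starts at 07:00.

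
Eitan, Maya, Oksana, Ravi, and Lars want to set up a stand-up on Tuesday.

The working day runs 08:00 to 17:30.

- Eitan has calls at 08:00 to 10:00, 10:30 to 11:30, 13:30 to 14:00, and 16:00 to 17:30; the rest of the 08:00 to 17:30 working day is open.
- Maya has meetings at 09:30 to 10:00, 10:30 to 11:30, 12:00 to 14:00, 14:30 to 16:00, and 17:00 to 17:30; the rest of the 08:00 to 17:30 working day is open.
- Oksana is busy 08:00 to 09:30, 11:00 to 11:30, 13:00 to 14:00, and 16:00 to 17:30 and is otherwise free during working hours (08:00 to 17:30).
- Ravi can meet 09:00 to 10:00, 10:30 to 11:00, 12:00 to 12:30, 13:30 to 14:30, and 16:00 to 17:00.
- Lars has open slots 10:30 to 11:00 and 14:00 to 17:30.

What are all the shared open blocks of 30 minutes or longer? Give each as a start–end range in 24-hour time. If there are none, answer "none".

Eitan free within 08:00–17:30: 10:00–10:30, 11:30–13:30, 14:00–16:00.
Maya free within 08:00–17:30: 08:00–09:30, 10:00–10:30, 11:30–12:00, 14:00–14:30, 16:00–17:00.
Oksana free within 08:00–17:30: 09:30–11:00, 11:30–13:00, 14:00–16:00.
Eitan ∩ Maya: 10:00–10:30, 11:30–12:00, 14:00–14:30.
Eitan ∩ Maya ∩ Oksana: 10:00–10:30, 11:30–12:00, 14:00–14:30.
Eitan ∩ Maya ∩ Oksana ∩ Ravi: 14:00–14:30.
Eitan ∩ Maya ∩ Oksana ∩ Ravi ∩ Lars: 14:00–14:30.
Windows ≥ 30 min: 14:00–14:30.

14:00–14:30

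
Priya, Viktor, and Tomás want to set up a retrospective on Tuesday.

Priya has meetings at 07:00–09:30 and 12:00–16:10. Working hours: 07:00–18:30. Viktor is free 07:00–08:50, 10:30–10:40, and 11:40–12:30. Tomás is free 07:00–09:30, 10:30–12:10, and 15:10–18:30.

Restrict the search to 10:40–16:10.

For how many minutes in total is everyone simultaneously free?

20 minutes

Priya free within 07:00–18:30: 09:30–12:00, 16:10–18:30.
Priya ∩ Viktor: 10:30–10:40, 11:40–12:00.
Priya ∩ Viktor ∩ Tomás: 10:30–10:40, 11:40–12:00.
Restricted to 10:40–16:10: 11:40–12:00.
Total common minutes: 20.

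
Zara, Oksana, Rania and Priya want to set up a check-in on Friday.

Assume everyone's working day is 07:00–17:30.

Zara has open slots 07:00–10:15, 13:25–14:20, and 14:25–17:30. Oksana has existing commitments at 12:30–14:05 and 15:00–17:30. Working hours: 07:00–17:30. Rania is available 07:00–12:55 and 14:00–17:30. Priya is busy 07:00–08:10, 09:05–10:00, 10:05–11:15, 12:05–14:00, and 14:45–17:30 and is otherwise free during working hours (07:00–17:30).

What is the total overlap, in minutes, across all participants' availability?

95 minutes

Oksana free within 07:00–17:30: 07:00–12:30, 14:05–15:00.
Priya free within 07:00–17:30: 08:10–09:05, 10:00–10:05, 11:15–12:05, 14:00–14:45.
Zara ∩ Oksana: 07:00–10:15, 14:05–14:20, 14:25–15:00.
Zara ∩ Oksana ∩ Rania: 07:00–10:15, 14:05–14:20, 14:25–15:00.
Zara ∩ Oksana ∩ Rania ∩ Priya: 08:10–09:05, 10:00–10:05, 14:05–14:20, 14:25–14:45.
Total common minutes: 55 + 5 + 15 + 20 = 95.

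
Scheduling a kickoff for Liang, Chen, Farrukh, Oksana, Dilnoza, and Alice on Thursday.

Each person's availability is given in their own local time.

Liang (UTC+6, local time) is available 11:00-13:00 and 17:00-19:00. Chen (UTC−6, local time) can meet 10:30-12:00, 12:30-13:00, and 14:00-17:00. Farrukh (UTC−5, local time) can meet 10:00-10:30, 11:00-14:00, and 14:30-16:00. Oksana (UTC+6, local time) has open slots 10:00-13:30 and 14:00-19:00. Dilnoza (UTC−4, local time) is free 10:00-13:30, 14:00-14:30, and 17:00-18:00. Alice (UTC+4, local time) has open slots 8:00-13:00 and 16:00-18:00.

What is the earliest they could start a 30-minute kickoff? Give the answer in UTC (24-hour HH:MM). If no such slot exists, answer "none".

none

Liang → UTC: 05:00–07:00, 11:00–13:00.
Chen → UTC: 16:30–18:00, 18:30–19:00, 20:00–23:00.
Farrukh → UTC: 15:00–15:30, 16:00–19:00, 19:30–21:00.
Oksana → UTC: 04:00–07:30, 08:00–13:00.
Dilnoza → UTC: 14:00–17:30, 18:00–18:30, 21:00–22:00.
Alice → UTC: 04:00–09:00, 12:00–14:00.
Liang ∩ Chen: (none).
Liang ∩ Chen ∩ Farrukh: (none).
Liang ∩ Chen ∩ Farrukh ∩ Oksana: (none).
Liang ∩ Chen ∩ Farrukh ∩ Oksana ∩ Dilnoza: (none).
Liang ∩ Chen ∩ Farrukh ∩ Oksana ∩ Dilnoza ∩ Alice: (none).
Windows ≥ 30 min: (none).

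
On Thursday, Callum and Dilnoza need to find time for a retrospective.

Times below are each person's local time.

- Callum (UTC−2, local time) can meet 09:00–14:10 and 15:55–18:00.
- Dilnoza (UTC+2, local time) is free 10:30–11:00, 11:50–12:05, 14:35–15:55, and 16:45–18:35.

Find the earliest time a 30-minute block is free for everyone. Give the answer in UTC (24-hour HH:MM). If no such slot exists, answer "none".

Callum → UTC: 11:00–16:10, 17:55–20:00.
Dilnoza → UTC: 08:30–09:00, 09:50–10:05, 12:35–13:55, 14:45–16:35.
Callum ∩ Dilnoza: 12:35–13:55, 14:45–16:10.
Windows ≥ 30 min: 12:35–13:55, 14:45–16:10.
Earliest such window starts at 12:35.

12:35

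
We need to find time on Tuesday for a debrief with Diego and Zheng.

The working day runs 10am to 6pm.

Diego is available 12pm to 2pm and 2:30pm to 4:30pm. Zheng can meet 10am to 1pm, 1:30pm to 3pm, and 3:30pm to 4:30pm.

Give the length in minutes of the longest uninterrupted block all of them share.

Diego ∩ Zheng: 12:00–13:00, 13:30–14:00, 14:30–15:00, 15:30–16:30.
Common window lengths: 60, 30, 30, 60 min; longest is 60.

60 minutes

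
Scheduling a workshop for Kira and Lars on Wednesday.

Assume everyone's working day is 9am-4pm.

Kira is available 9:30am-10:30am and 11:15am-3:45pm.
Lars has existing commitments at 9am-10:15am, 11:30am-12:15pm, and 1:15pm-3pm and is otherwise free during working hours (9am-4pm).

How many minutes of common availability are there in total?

135 minutes

Lars free within 09:00–16:00: 10:15–11:30, 12:15–13:15, 15:00–16:00.
Kira ∩ Lars: 10:15–10:30, 11:15–11:30, 12:15–13:15, 15:00–15:45.
Total common minutes: 15 + 15 + 60 + 45 = 135.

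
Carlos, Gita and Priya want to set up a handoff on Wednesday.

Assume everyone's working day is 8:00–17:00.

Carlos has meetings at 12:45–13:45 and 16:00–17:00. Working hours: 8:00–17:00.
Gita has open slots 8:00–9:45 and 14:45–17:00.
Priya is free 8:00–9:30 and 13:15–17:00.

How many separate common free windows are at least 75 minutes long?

2

Carlos free within 08:00–17:00: 08:00–12:45, 13:45–16:00.
Carlos ∩ Gita: 08:00–09:45, 14:45–16:00.
Carlos ∩ Gita ∩ Priya: 08:00–09:30, 14:45–16:00.
Windows ≥ 75 min: 08:00–09:30, 14:45–16:00.
That's 2 windows.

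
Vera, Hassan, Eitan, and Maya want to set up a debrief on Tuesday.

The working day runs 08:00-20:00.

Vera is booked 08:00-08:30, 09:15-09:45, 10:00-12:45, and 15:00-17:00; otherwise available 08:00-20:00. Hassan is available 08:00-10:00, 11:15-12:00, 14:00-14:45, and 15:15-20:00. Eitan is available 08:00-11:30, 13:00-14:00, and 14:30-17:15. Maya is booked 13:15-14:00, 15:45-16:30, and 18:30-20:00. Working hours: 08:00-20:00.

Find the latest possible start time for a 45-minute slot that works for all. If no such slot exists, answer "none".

08:30

Vera free within 08:00–20:00: 08:30–09:15, 09:45–10:00, 12:45–15:00, 17:00–20:00.
Maya free within 08:00–20:00: 08:00–13:15, 14:00–15:45, 16:30–18:30.
Vera ∩ Hassan: 08:30–09:15, 09:45–10:00, 14:00–14:45, 17:00–20:00.
Vera ∩ Hassan ∩ Eitan: 08:30–09:15, 09:45–10:00, 14:30–14:45, 17:00–17:15.
Vera ∩ Hassan ∩ Eitan ∩ Maya: 08:30–09:15, 09:45–10:00, 14:30–14:45, 17:00–17:15.
Windows ≥ 45 min: 08:30–09:15.
Latest start in the last window 08:30–09:15 is 09:15 − 45 min = 08:30.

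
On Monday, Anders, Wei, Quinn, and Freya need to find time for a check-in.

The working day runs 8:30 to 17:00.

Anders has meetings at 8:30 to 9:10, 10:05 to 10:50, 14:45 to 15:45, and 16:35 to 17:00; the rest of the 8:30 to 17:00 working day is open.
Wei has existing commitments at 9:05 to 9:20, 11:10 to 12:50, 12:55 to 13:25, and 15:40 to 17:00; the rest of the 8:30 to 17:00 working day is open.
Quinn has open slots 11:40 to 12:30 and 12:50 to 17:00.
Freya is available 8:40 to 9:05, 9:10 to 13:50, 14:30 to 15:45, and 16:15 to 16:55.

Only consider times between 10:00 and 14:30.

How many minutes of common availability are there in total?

Anders free within 08:30–17:00: 09:10–10:05, 10:50–14:45, 15:45–16:35.
Wei free within 08:30–17:00: 08:30–09:05, 09:20–11:10, 12:50–12:55, 13:25–15:40.
Anders ∩ Wei: 09:20–10:05, 10:50–11:10, 12:50–12:55, 13:25–14:45.
Anders ∩ Wei ∩ Quinn: 12:50–12:55, 13:25–14:45.
Anders ∩ Wei ∩ Quinn ∩ Freya: 12:50–12:55, 13:25–13:50, 14:30–14:45.
Restricted to 10:00–14:30: 12:50–12:55, 13:25–13:50.
Total common minutes: 5 + 25 = 30.

30 minutes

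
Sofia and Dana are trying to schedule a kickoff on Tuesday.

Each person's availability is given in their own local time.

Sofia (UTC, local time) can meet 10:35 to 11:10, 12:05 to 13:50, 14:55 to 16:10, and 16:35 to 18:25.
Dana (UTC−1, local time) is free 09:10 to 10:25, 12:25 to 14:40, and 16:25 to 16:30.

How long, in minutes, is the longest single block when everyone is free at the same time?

Sofia → UTC: 10:35–11:10, 12:05–13:50, 14:55–16:10, 16:35–18:25.
Dana → UTC: 10:10–11:25, 13:25–15:40, 17:25–17:30.
Sofia ∩ Dana: 10:35–11:10, 13:25–13:50, 14:55–15:40, 17:25–17:30.
Common window lengths: 35, 25, 45, 5 min; longest is 45.

45 minutes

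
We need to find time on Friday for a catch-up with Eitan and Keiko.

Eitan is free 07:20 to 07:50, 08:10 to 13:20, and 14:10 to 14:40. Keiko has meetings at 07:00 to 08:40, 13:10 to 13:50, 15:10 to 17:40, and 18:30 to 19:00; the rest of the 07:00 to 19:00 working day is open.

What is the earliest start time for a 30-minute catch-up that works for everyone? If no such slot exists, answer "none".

08:40

Keiko free within 07:00–19:00: 08:40–13:10, 13:50–15:10, 17:40–18:30.
Eitan ∩ Keiko: 08:40–13:10, 14:10–14:40.
Windows ≥ 30 min: 08:40–13:10, 14:10–14:40.
Earliest such window starts at 08:40.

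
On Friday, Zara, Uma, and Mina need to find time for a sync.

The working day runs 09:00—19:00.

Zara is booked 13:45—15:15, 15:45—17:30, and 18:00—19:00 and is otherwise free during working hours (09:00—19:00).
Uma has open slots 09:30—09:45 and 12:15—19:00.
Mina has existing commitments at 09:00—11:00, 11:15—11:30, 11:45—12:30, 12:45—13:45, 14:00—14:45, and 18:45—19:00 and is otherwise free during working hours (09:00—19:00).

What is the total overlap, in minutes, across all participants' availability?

75 minutes

Zara free within 09:00–19:00: 09:00–13:45, 15:15–15:45, 17:30–18:00.
Mina free within 09:00–19:00: 11:00–11:15, 11:30–11:45, 12:30–12:45, 13:45–14:00, 14:45–18:45.
Zara ∩ Uma: 09:30–09:45, 12:15–13:45, 15:15–15:45, 17:30–18:00.
Zara ∩ Uma ∩ Mina: 12:30–12:45, 15:15–15:45, 17:30–18:00.
Total common minutes: 15 + 30 + 30 = 75.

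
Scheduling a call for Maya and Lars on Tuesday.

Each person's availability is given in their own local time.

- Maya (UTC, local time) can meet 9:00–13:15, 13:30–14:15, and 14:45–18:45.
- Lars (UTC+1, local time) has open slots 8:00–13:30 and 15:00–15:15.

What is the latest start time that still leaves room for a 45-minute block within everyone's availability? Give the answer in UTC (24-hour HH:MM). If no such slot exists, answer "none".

Maya → UTC: 09:00–13:15, 13:30–14:15, 14:45–18:45.
Lars → UTC: 07:00–12:30, 14:00–14:15.
Maya ∩ Lars: 09:00–12:30, 14:00–14:15.
Windows ≥ 45 min: 09:00–12:30.
Latest start in the last window 09:00–12:30 is 12:30 − 45 min = 11:45.

11:45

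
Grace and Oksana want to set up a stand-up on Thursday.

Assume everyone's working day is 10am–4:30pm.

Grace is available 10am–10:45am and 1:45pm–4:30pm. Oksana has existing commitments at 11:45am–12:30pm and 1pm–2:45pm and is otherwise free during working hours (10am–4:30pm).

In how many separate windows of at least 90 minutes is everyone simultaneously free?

Oksana free within 10:00–16:30: 10:00–11:45, 12:30–13:00, 14:45–16:30.
Grace ∩ Oksana: 10:00–10:45, 14:45–16:30.
Windows ≥ 90 min: 14:45–16:30.
That's 1 window.

1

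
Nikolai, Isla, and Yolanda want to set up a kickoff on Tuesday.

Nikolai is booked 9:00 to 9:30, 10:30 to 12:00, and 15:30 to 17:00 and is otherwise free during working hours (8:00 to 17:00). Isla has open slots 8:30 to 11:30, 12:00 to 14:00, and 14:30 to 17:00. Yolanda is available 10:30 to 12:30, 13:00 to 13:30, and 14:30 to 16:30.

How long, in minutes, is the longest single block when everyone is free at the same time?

Nikolai free within 08:00–17:00: 08:00–09:00, 09:30–10:30, 12:00–15:30.
Nikolai ∩ Isla: 08:30–09:00, 09:30–10:30, 12:00–14:00, 14:30–15:30.
Nikolai ∩ Isla ∩ Yolanda: 12:00–12:30, 13:00–13:30, 14:30–15:30.
Common window lengths: 30, 30, 60 min; longest is 60.

60 minutes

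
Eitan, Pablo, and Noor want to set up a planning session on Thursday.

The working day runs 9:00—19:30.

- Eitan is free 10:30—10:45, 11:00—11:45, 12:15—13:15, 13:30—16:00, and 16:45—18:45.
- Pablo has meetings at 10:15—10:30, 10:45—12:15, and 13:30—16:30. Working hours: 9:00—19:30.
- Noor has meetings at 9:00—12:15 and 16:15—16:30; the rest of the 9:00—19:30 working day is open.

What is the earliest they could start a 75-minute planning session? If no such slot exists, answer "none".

Pablo free within 09:00–19:30: 09:00–10:15, 10:30–10:45, 12:15–13:30, 16:30–19:30.
Noor free within 09:00–19:30: 12:15–16:15, 16:30–19:30.
Eitan ∩ Pablo: 10:30–10:45, 12:15–13:15, 16:45–18:45.
Eitan ∩ Pablo ∩ Noor: 12:15–13:15, 16:45–18:45.
Windows ≥ 75 min: 16:45–18:45.
Earliest such window starts at 16:45.

16:45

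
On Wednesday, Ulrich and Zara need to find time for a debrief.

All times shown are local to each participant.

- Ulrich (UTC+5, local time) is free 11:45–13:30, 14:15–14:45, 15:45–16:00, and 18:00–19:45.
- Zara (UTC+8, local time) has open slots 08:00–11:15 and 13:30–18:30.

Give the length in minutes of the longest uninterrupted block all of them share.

105 minutes

Ulrich → UTC: 06:45–08:30, 09:15–09:45, 10:45–11:00, 13:00–14:45.
Zara → UTC: 00:00–03:15, 05:30–10:30.
Ulrich ∩ Zara: 06:45–08:30, 09:15–09:45.
Common window lengths: 105, 30 min; longest is 105.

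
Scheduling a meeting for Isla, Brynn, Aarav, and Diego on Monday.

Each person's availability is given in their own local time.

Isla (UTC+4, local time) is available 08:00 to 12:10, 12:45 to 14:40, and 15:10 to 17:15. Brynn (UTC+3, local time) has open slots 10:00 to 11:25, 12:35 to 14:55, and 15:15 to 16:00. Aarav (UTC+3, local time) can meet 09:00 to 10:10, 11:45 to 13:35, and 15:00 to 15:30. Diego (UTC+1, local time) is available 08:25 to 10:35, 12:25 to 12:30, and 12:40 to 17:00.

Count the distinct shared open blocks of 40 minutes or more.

Isla → UTC: 04:00–08:10, 08:45–10:40, 11:10–13:15.
Brynn → UTC: 07:00–08:25, 09:35–11:55, 12:15–13:00.
Aarav → UTC: 06:00–07:10, 08:45–10:35, 12:00–12:30.
Diego → UTC: 07:25–09:35, 11:25–11:30, 11:40–16:00.
Isla ∩ Brynn: 07:00–08:10, 09:35–10:40, 11:10–11:55, 12:15–13:00.
Isla ∩ Brynn ∩ Aarav: 07:00–07:10, 09:35–10:35, 12:15–12:30.
Isla ∩ Brynn ∩ Aarav ∩ Diego: 12:15–12:30.
Windows ≥ 40 min: (none).
That's 0 windows.

0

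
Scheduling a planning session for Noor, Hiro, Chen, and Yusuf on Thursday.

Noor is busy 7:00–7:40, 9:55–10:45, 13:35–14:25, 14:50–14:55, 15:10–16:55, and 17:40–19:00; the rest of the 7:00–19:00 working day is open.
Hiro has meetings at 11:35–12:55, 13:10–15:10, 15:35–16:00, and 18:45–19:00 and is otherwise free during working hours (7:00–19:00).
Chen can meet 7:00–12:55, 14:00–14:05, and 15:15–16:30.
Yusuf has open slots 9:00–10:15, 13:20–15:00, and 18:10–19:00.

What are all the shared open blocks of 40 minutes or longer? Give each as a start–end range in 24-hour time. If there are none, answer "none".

Noor free within 07:00–19:00: 07:40–09:55, 10:45–13:35, 14:25–14:50, 14:55–15:10, 16:55–17:40.
Hiro free within 07:00–19:00: 07:00–11:35, 12:55–13:10, 15:10–15:35, 16:00–18:45.
Noor ∩ Hiro: 07:40–09:55, 10:45–11:35, 12:55–13:10, 16:55–17:40.
Noor ∩ Hiro ∩ Chen: 07:40–09:55, 10:45–11:35.
Noor ∩ Hiro ∩ Chen ∩ Yusuf: 09:00–09:55.
Windows ≥ 40 min: 09:00–09:55.

09:00–09:55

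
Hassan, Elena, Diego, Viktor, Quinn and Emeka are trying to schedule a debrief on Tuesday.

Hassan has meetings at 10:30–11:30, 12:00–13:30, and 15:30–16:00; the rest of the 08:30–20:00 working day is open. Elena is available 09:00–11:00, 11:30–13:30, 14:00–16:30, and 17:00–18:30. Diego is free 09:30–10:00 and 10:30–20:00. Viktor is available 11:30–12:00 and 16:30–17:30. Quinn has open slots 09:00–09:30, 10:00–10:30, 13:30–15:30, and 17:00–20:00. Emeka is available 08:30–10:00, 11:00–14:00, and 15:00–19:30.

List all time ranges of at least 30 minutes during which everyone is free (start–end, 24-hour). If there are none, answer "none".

17:00–17:30

Hassan free within 08:30–20:00: 08:30–10:30, 11:30–12:00, 13:30–15:30, 16:00–20:00.
Hassan ∩ Elena: 09:00–10:30, 11:30–12:00, 14:00–15:30, 16:00–16:30, 17:00–18:30.
Hassan ∩ Elena ∩ Diego: 09:30–10:00, 11:30–12:00, 14:00–15:30, 16:00–16:30, 17:00–18:30.
Hassan ∩ Elena ∩ Diego ∩ Viktor: 11:30–12:00, 17:00–17:30.
Hassan ∩ Elena ∩ Diego ∩ Viktor ∩ Quinn: 17:00–17:30.
Hassan ∩ Elena ∩ Diego ∩ Viktor ∩ Quinn ∩ Emeka: 17:00–17:30.
Windows ≥ 30 min: 17:00–17:30.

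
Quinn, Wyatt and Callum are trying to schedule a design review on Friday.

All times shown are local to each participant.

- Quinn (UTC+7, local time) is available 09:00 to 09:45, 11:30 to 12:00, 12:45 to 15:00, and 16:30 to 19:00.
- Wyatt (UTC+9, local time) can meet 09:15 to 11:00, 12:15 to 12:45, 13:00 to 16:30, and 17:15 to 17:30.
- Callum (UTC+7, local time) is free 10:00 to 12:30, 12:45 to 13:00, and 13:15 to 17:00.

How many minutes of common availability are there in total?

Quinn → UTC: 02:00–02:45, 04:30–05:00, 05:45–08:00, 09:30–12:00.
Wyatt → UTC: 00:15–02:00, 03:15–03:45, 04:00–07:30, 08:15–08:30.
Callum → UTC: 03:00–05:30, 05:45–06:00, 06:15–10:00.
Quinn ∩ Wyatt: 04:30–05:00, 05:45–07:30.
Quinn ∩ Wyatt ∩ Callum: 04:30–05:00, 05:45–06:00, 06:15–07:30.
Total common minutes: 30 + 15 + 75 = 120.

120 minutes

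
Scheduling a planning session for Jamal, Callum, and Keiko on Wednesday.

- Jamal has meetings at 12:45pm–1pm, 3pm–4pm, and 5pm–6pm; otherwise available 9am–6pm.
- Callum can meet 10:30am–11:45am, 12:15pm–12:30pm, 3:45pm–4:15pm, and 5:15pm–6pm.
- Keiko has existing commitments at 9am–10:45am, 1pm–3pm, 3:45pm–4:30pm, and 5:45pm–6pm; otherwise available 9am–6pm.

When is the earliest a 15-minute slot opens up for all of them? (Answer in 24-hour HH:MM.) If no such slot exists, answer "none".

10:45

Jamal free within 09:00–18:00: 09:00–12:45, 13:00–15:00, 16:00–17:00.
Keiko free within 09:00–18:00: 10:45–13:00, 15:00–15:45, 16:30–17:45.
Jamal ∩ Callum: 10:30–11:45, 12:15–12:30, 16:00–16:15.
Jamal ∩ Callum ∩ Keiko: 10:45–11:45, 12:15–12:30.
Windows ≥ 15 min: 10:45–11:45, 12:15–12:30.
Earliest such window starts at 10:45.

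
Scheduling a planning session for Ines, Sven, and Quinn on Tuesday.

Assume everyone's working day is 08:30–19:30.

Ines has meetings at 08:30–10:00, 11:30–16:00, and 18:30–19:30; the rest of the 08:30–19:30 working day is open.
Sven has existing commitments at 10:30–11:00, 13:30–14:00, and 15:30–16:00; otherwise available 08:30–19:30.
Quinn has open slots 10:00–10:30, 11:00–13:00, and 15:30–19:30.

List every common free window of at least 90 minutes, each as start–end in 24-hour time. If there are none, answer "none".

16:00–18:30

Ines free within 08:30–19:30: 10:00–11:30, 16:00–18:30.
Sven free within 08:30–19:30: 08:30–10:30, 11:00–13:30, 14:00–15:30, 16:00–19:30.
Ines ∩ Sven: 10:00–10:30, 11:00–11:30, 16:00–18:30.
Ines ∩ Sven ∩ Quinn: 10:00–10:30, 11:00–11:30, 16:00–18:30.
Windows ≥ 90 min: 16:00–18:30.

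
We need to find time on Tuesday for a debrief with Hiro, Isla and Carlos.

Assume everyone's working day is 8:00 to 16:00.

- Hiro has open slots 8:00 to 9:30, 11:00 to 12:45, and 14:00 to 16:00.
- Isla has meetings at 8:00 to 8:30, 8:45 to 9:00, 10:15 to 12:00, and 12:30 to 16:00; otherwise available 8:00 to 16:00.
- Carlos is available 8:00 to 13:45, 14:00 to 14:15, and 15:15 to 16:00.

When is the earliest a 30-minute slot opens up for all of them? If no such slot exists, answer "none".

Isla free within 08:00–16:00: 08:30–08:45, 09:00–10:15, 12:00–12:30.
Hiro ∩ Isla: 08:30–08:45, 09:00–09:30, 12:00–12:30.
Hiro ∩ Isla ∩ Carlos: 08:30–08:45, 09:00–09:30, 12:00–12:30.
Windows ≥ 30 min: 09:00–09:30, 12:00–12:30.
Earliest such window starts at 09:00.

09:00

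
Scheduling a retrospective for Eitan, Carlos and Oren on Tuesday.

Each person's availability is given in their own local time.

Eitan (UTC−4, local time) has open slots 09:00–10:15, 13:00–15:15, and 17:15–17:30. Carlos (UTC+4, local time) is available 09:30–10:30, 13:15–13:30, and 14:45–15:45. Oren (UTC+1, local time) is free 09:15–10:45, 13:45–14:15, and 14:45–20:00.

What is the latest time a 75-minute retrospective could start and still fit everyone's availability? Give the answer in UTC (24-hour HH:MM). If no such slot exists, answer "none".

none

Eitan → UTC: 13:00–14:15, 17:00–19:15, 21:15–21:30.
Carlos → UTC: 05:30–06:30, 09:15–09:30, 10:45–11:45.
Oren → UTC: 08:15–09:45, 12:45–13:15, 13:45–19:00.
Eitan ∩ Carlos: (none).
Eitan ∩ Carlos ∩ Oren: (none).
Windows ≥ 75 min: (none).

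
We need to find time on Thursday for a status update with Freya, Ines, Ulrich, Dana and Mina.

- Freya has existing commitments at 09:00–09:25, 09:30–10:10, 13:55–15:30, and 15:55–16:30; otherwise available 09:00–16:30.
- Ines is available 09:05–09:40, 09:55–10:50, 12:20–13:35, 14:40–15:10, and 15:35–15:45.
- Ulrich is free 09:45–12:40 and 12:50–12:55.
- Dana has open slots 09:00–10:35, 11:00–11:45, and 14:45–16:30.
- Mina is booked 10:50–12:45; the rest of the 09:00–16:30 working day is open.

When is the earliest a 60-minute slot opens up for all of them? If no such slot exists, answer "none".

none

Freya free within 09:00–16:30: 09:25–09:30, 10:10–13:55, 15:30–15:55.
Mina free within 09:00–16:30: 09:00–10:50, 12:45–16:30.
Freya ∩ Ines: 09:25–09:30, 10:10–10:50, 12:20–13:35, 15:35–15:45.
Freya ∩ Ines ∩ Ulrich: 10:10–10:50, 12:20–12:40, 12:50–12:55.
Freya ∩ Ines ∩ Ulrich ∩ Dana: 10:10–10:35.
Freya ∩ Ines ∩ Ulrich ∩ Dana ∩ Mina: 10:10–10:35.
Windows ≥ 60 min: (none).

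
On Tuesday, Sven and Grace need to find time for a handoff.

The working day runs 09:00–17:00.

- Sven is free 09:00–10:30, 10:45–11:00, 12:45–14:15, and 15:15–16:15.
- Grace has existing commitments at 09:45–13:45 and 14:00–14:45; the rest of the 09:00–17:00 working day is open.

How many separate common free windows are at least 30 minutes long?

Grace free within 09:00–17:00: 09:00–09:45, 13:45–14:00, 14:45–17:00.
Sven ∩ Grace: 09:00–09:45, 13:45–14:00, 15:15–16:15.
Windows ≥ 30 min: 09:00–09:45, 15:15–16:15.
That's 2 windows.

2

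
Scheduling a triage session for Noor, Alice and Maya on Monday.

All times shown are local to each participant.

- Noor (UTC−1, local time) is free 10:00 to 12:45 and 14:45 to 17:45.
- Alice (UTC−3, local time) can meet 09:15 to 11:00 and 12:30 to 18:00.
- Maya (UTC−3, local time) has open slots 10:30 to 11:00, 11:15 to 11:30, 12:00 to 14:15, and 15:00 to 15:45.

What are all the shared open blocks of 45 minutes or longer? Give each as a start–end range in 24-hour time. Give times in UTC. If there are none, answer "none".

15:45–17:15, 18:00–18:45

Noor → UTC: 11:00–13:45, 15:45–18:45.
Alice → UTC: 12:15–14:00, 15:30–21:00.
Maya → UTC: 13:30–14:00, 14:15–14:30, 15:00–17:15, 18:00–18:45.
Noor ∩ Alice: 12:15–13:45, 15:45–18:45.
Noor ∩ Alice ∩ Maya: 13:30–13:45, 15:45–17:15, 18:00–18:45.
Windows ≥ 45 min: 15:45–17:15, 18:00–18:45.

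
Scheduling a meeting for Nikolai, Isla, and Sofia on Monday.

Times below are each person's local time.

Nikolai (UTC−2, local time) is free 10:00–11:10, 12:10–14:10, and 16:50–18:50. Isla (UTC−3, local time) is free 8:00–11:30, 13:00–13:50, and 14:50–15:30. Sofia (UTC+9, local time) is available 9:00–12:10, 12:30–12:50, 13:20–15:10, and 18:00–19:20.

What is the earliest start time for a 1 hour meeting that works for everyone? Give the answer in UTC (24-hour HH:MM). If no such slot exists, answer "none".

Nikolai → UTC: 12:00–13:10, 14:10–16:10, 18:50–20:50.
Isla → UTC: 11:00–14:30, 16:00–16:50, 17:50–18:30.
Sofia → UTC: 00:00–03:10, 03:30–03:50, 04:20–06:10, 09:00–10:20.
Nikolai ∩ Isla: 12:00–13:10, 14:10–14:30, 16:00–16:10.
Nikolai ∩ Isla ∩ Sofia: (none).
Windows ≥ 60 min: (none).

none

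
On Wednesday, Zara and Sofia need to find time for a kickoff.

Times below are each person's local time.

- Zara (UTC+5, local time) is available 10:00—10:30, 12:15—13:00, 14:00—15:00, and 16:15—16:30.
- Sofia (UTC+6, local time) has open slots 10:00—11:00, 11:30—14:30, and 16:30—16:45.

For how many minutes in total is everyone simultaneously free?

Zara → UTC: 05:00–05:30, 07:15–08:00, 09:00–10:00, 11:15–11:30.
Sofia → UTC: 04:00–05:00, 05:30–08:30, 10:30–10:45.
Zara ∩ Sofia: 07:15–08:00.
Total common minutes: 45.

45 minutes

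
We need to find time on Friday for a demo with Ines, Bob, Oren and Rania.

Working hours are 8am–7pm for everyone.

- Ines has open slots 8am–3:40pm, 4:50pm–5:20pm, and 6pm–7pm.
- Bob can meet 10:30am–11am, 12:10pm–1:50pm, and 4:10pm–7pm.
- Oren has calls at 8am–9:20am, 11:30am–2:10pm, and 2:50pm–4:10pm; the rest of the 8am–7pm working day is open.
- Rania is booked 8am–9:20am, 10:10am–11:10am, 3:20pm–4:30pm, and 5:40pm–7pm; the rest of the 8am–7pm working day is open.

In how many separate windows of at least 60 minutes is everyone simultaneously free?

0

Oren free within 08:00–19:00: 09:20–11:30, 14:10–14:50, 16:10–19:00.
Rania free within 08:00–19:00: 09:20–10:10, 11:10–15:20, 16:30–17:40.
Ines ∩ Bob: 10:30–11:00, 12:10–13:50, 16:50–17:20, 18:00–19:00.
Ines ∩ Bob ∩ Oren: 10:30–11:00, 16:50–17:20, 18:00–19:00.
Ines ∩ Bob ∩ Oren ∩ Rania: 16:50–17:20.
Windows ≥ 60 min: (none).
That's 0 windows.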